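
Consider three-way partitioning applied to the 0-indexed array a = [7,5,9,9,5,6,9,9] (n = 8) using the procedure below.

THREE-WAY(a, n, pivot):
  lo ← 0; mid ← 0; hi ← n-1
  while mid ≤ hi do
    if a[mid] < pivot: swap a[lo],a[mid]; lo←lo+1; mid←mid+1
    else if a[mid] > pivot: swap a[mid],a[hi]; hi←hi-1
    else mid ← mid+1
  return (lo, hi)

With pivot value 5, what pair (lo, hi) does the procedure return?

(0, 1)

pivot = 5; lo=0, mid=0, hi=7
a[mid]=7>5: swap a[0],a[7]; hi=6 → [9,5,9,9,5,6,9,7]
a[mid]=9>5: swap a[0],a[6]; hi=5 → [9,5,9,9,5,6,9,7]
a[mid]=9>5: swap a[0],a[5]; hi=4 → [6,5,9,9,5,9,9,7]
a[mid]=6>5: swap a[0],a[4]; hi=3 → [5,5,9,9,6,9,9,7]
a[mid]=5=5: mid=1
a[mid]=5=5: mid=2
a[mid]=9>5: swap a[2],a[3]; hi=2 → [5,5,9,9,6,9,9,7]
a[mid]=9>5: swap a[2],a[2]; hi=1 → [5,5,9,9,6,9,9,7]
end: lo=0, hi=1; a = [5,5,9,9,6,9,9,7]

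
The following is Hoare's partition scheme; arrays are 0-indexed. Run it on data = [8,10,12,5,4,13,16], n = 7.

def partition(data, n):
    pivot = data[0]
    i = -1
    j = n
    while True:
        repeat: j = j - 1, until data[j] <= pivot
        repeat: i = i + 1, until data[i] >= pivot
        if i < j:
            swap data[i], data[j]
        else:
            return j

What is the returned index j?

1

pivot = data[0] = 8; i = -1, j = 7
j→4 (data[4]=4≤8), i→0 (data[0]=8≥8); i<j, swap → [4,10,12,5,8,13,16]
j→3 (data[3]=5≤8), i→1 (data[1]=10≥8); i<j, swap → [4,5,12,10,8,13,16]
j→1, i→2; i≥j, return j=1. data = [4,5,12,10,8,13,16]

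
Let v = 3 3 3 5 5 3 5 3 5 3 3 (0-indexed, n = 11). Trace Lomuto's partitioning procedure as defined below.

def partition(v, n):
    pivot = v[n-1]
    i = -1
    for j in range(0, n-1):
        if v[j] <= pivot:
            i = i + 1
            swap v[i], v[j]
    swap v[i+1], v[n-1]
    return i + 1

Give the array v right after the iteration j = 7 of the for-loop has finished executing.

pivot = v[10] = 3; i = -1
j=0: v[0]=3 ≤ 3 → i=0, swap v[0],v[0] (no change) → 3 3 3 5 5 3 5 3 5 3 3
j=1: v[1]=3 ≤ 3 → i=1, swap v[1],v[1] (no change) → 3 3 3 5 5 3 5 3 5 3 3
j=2: v[2]=3 ≤ 3 → i=2, swap v[2],v[2] (no change) → 3 3 3 5 5 3 5 3 5 3 3
j=3: v[3]=5 > 3 → no swap
j=4: v[4]=5 > 3 → no swap
j=5: v[5]=3 ≤ 3 → i=3, swap v[3],v[5] → 3 3 3 3 5 5 5 3 5 3 3
j=6: v[6]=5 > 3 → no swap
j=7: v[7]=3 ≤ 3 → i=4, swap v[4],v[7] → 3 3 3 3 3 5 5 5 5 3 3
(after j=7) v = 3 3 3 3 3 5 5 5 5 3 3

3 3 3 3 3 5 5 5 5 3 3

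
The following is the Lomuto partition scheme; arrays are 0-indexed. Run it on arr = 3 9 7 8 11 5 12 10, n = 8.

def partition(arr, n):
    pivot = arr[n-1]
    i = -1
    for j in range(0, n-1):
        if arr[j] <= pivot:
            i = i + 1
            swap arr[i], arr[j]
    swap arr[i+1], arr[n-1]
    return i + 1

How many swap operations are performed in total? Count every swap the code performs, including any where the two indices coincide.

6

pivot = arr[7] = 10; i = -1
j=0: arr[0]=3 ≤ 10 → i=0, swap arr[0],arr[0] (no change) → 3 9 7 8 11 5 12 10
j=1: arr[1]=9 ≤ 10 → i=1, swap arr[1],arr[1] (no change) → 3 9 7 8 11 5 12 10
j=2: arr[2]=7 ≤ 10 → i=2, swap arr[2],arr[2] (no change) → 3 9 7 8 11 5 12 10
j=3: arr[3]=8 ≤ 10 → i=3, swap arr[3],arr[3] (no change) → 3 9 7 8 11 5 12 10
j=4: arr[4]=11 > 10 → no swap
j=5: arr[5]=5 ≤ 10 → i=4, swap arr[4],arr[5] → 3 9 7 8 5 11 12 10
j=6: arr[6]=12 > 10 → no swap
final swap arr[5],arr[7] → 3 9 7 8 5 10 12 11; return 5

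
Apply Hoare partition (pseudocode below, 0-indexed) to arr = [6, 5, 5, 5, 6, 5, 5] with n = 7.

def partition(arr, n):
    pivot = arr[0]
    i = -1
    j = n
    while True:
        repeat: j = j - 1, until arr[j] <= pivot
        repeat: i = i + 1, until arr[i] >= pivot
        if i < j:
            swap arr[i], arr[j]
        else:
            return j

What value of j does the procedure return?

pivot=6
j stops at 6 (5), i stops at 0 (6); swap ⇒ [5, 5, 5, 5, 6, 5, 6]
j stops at 5 (5), i stops at 4 (6); swap ⇒ [5, 5, 5, 5, 5, 6, 6]
j stops at 4, i stops at 5; i≥j ⇒ return 4. arr=[5, 5, 5, 5, 5, 6, 6]

4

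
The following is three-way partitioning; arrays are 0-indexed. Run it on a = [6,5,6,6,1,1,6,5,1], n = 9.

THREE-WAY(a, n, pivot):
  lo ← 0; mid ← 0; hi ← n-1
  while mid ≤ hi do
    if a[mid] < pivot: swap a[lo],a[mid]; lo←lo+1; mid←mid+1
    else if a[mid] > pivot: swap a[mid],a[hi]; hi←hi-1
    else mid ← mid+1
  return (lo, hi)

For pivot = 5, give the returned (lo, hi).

lo=0 mid=0 hi=8
6>5: swap(0,8), hi=7 ⇒ [1,5,6,6,1,1,6,5,6]
1<5: swap(0,0), lo=1 mid=1 ⇒ [1,5,6,6,1,1,6,5,6]
5=5: mid=2
6>5: swap(2,7), hi=6 ⇒ [1,5,5,6,1,1,6,6,6]
5=5: mid=3
6>5: swap(3,6), hi=5 ⇒ [1,5,5,6,1,1,6,6,6]
6>5: swap(3,5), hi=4 ⇒ [1,5,5,1,1,6,6,6,6]
1<5: swap(1,3), lo=2 mid=4 ⇒ [1,1,5,5,1,6,6,6,6]
1<5: swap(2,4), lo=3 mid=5 ⇒ [1,1,1,5,5,6,6,6,6]
done. lo=3 hi=4; a=[1,1,1,5,5,6,6,6,6]

(3, 4)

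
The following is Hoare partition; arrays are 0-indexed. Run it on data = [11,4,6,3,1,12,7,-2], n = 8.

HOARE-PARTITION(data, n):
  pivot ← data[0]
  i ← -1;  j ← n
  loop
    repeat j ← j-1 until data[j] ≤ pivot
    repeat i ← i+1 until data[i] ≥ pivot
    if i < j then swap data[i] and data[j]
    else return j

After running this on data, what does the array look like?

[-2,4,6,3,1,7,12,11]

pivot = data[0] = 11; i = -1, j = 8
j→7 (data[7]=-2≤11), i→0 (data[0]=11≥11); i<j, swap → [-2,4,6,3,1,12,7,11]
j→6 (data[6]=7≤11), i→5 (data[5]=12≥11); i<j, swap → [-2,4,6,3,1,7,12,11]
j→5, i→6; i≥j, return j=5. data = [-2,4,6,3,1,7,12,11]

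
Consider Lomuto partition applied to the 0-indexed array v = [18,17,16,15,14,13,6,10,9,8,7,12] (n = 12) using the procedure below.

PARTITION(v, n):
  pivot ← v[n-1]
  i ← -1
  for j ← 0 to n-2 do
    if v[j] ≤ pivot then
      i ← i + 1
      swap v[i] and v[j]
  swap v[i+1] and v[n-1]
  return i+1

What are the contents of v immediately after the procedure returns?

[6,10,9,8,7,12,18,17,16,15,14,13]

pivot = v[11] = 12; i = -1
j=0: v[0]=18 > 12 → no swap
j=1: v[1]=17 > 12 → no swap
j=2: v[2]=16 > 12 → no swap
j=3: v[3]=15 > 12 → no swap
j=4: v[4]=14 > 12 → no swap
j=5: v[5]=13 > 12 → no swap
j=6: v[6]=6 ≤ 12 → i=0, swap v[0],v[6] → [6,17,16,15,14,13,18,10,9,8,7,12]
j=7: v[7]=10 ≤ 12 → i=1, swap v[1],v[7] → [6,10,16,15,14,13,18,17,9,8,7,12]
j=8: v[8]=9 ≤ 12 → i=2, swap v[2],v[8] → [6,10,9,15,14,13,18,17,16,8,7,12]
j=9: v[9]=8 ≤ 12 → i=3, swap v[3],v[9] → [6,10,9,8,14,13,18,17,16,15,7,12]
j=10: v[10]=7 ≤ 12 → i=4, swap v[4],v[10] → [6,10,9,8,7,13,18,17,16,15,14,12]
final swap v[5],v[11] → [6,10,9,8,7,12,18,17,16,15,14,13]; return 5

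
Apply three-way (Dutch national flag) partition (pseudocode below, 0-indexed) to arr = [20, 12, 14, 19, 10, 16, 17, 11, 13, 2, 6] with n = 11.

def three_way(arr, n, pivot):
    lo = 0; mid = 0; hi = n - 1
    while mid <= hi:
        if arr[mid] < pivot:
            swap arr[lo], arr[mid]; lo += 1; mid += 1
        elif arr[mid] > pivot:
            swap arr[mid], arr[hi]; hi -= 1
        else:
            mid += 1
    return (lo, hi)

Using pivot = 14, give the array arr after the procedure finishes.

lo=0 mid=0 hi=10
20>14: swap(0,10), hi=9 ⇒ [6, 12, 14, 19, 10, 16, 17, 11, 13, 2, 20]
6<14: swap(0,0), lo=1 mid=1 ⇒ [6, 12, 14, 19, 10, 16, 17, 11, 13, 2, 20]
12<14: swap(1,1), lo=2 mid=2 ⇒ [6, 12, 14, 19, 10, 16, 17, 11, 13, 2, 20]
14=14: mid=3
19>14: swap(3,9), hi=8 ⇒ [6, 12, 14, 2, 10, 16, 17, 11, 13, 19, 20]
2<14: swap(2,3), lo=3 mid=4 ⇒ [6, 12, 2, 14, 10, 16, 17, 11, 13, 19, 20]
10<14: swap(3,4), lo=4 mid=5 ⇒ [6, 12, 2, 10, 14, 16, 17, 11, 13, 19, 20]
16>14: swap(5,8), hi=7 ⇒ [6, 12, 2, 10, 14, 13, 17, 11, 16, 19, 20]
13<14: swap(4,5), lo=5 mid=6 ⇒ [6, 12, 2, 10, 13, 14, 17, 11, 16, 19, 20]
17>14: swap(6,7), hi=6 ⇒ [6, 12, 2, 10, 13, 14, 11, 17, 16, 19, 20]
11<14: swap(5,6), lo=6 mid=7 ⇒ [6, 12, 2, 10, 13, 11, 14, 17, 16, 19, 20]
done. lo=6 hi=6; arr=[6, 12, 2, 10, 13, 11, 14, 17, 16, 19, 20]

[6, 12, 2, 10, 13, 11, 14, 17, 16, 19, 20]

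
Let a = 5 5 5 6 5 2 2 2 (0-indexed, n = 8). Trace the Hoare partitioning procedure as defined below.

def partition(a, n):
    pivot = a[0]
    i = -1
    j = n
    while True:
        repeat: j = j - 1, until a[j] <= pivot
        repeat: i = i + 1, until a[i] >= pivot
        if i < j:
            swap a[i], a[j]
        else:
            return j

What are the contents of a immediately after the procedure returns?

2 2 2 5 6 5 5 5

pivot=5
j stops at 7 (2), i stops at 0 (5); swap ⇒ 2 5 5 6 5 2 2 5
j stops at 6 (2), i stops at 1 (5); swap ⇒ 2 2 5 6 5 2 5 5
j stops at 5 (2), i stops at 2 (5); swap ⇒ 2 2 2 6 5 5 5 5
j stops at 4 (5), i stops at 3 (6); swap ⇒ 2 2 2 5 6 5 5 5
j stops at 3, i stops at 4; i≥j ⇒ return 3. a=2 2 2 5 6 5 5 5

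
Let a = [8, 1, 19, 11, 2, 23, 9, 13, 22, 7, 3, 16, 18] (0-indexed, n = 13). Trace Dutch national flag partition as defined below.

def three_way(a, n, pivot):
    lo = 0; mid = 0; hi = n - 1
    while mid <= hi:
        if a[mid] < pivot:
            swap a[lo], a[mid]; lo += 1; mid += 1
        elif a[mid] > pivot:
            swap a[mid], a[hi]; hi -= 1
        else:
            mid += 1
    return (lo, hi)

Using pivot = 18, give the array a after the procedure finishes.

[8, 1, 11, 2, 16, 9, 13, 3, 7, 18, 22, 23, 19]

pivot = 18; lo=0, mid=0, hi=12
a[mid]=8<18: swap a[0],a[0]; lo=1,mid=1 → [8, 1, 19, 11, 2, 23, 9, 13, 22, 7, 3, 16, 18]
a[mid]=1<18: swap a[1],a[1]; lo=2,mid=2 → [8, 1, 19, 11, 2, 23, 9, 13, 22, 7, 3, 16, 18]
a[mid]=19>18: swap a[2],a[12]; hi=11 → [8, 1, 18, 11, 2, 23, 9, 13, 22, 7, 3, 16, 19]
a[mid]=18=18: mid=3
a[mid]=11<18: swap a[2],a[3]; lo=3,mid=4 → [8, 1, 11, 18, 2, 23, 9, 13, 22, 7, 3, 16, 19]
a[mid]=2<18: swap a[3],a[4]; lo=4,mid=5 → [8, 1, 11, 2, 18, 23, 9, 13, 22, 7, 3, 16, 19]
a[mid]=23>18: swap a[5],a[11]; hi=10 → [8, 1, 11, 2, 18, 16, 9, 13, 22, 7, 3, 23, 19]
a[mid]=16<18: swap a[4],a[5]; lo=5,mid=6 → [8, 1, 11, 2, 16, 18, 9, 13, 22, 7, 3, 23, 19]
a[mid]=9<18: swap a[5],a[6]; lo=6,mid=7 → [8, 1, 11, 2, 16, 9, 18, 13, 22, 7, 3, 23, 19]
a[mid]=13<18: swap a[6],a[7]; lo=7,mid=8 → [8, 1, 11, 2, 16, 9, 13, 18, 22, 7, 3, 23, 19]
a[mid]=22>18: swap a[8],a[10]; hi=9 → [8, 1, 11, 2, 16, 9, 13, 18, 3, 7, 22, 23, 19]
a[mid]=3<18: swap a[7],a[8]; lo=8,mid=9 → [8, 1, 11, 2, 16, 9, 13, 3, 18, 7, 22, 23, 19]
a[mid]=7<18: swap a[8],a[9]; lo=9,mid=10 → [8, 1, 11, 2, 16, 9, 13, 3, 7, 18, 22, 23, 19]
end: lo=9, hi=9; a = [8, 1, 11, 2, 16, 9, 13, 3, 7, 18, 22, 23, 19]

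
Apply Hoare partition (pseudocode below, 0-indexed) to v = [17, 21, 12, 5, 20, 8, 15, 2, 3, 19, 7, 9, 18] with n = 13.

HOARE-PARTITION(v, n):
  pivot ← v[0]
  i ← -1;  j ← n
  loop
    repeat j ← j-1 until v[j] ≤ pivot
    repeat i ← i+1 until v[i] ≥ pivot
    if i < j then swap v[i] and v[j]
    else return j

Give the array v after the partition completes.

[9, 7, 12, 5, 3, 8, 15, 2, 20, 19, 21, 17, 18]

pivot=17
j stops at 11 (9), i stops at 0 (17); swap ⇒ [9, 21, 12, 5, 20, 8, 15, 2, 3, 19, 7, 17, 18]
j stops at 10 (7), i stops at 1 (21); swap ⇒ [9, 7, 12, 5, 20, 8, 15, 2, 3, 19, 21, 17, 18]
j stops at 8 (3), i stops at 4 (20); swap ⇒ [9, 7, 12, 5, 3, 8, 15, 2, 20, 19, 21, 17, 18]
j stops at 7, i stops at 8; i≥j ⇒ return 7. v=[9, 7, 12, 5, 3, 8, 15, 2, 20, 19, 21, 17, 18]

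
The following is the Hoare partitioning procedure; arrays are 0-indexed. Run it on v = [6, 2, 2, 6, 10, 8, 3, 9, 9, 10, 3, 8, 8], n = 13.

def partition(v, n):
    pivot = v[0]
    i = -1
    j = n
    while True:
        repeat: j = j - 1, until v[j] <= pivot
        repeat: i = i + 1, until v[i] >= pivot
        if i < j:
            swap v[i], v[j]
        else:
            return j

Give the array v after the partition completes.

[3, 2, 2, 3, 10, 8, 6, 9, 9, 10, 6, 8, 8]

pivot=6
j stops at 10 (3), i stops at 0 (6); swap ⇒ [3, 2, 2, 6, 10, 8, 3, 9, 9, 10, 6, 8, 8]
j stops at 6 (3), i stops at 3 (6); swap ⇒ [3, 2, 2, 3, 10, 8, 6, 9, 9, 10, 6, 8, 8]
j stops at 3, i stops at 4; i≥j ⇒ return 3. v=[3, 2, 2, 3, 10, 8, 6, 9, 9, 10, 6, 8, 8]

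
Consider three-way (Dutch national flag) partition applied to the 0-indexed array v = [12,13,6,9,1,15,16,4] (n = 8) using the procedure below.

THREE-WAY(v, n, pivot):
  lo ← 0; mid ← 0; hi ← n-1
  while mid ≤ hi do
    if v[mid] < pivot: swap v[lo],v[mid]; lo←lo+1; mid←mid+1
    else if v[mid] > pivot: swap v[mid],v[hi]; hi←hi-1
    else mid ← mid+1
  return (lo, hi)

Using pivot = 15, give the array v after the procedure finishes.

[12,13,6,9,1,4,15,16]

lo=0 mid=0 hi=7
12<15: swap(0,0), lo=1 mid=1 ⇒ [12,13,6,9,1,15,16,4]
13<15: swap(1,1), lo=2 mid=2 ⇒ [12,13,6,9,1,15,16,4]
6<15: swap(2,2), lo=3 mid=3 ⇒ [12,13,6,9,1,15,16,4]
9<15: swap(3,3), lo=4 mid=4 ⇒ [12,13,6,9,1,15,16,4]
1<15: swap(4,4), lo=5 mid=5 ⇒ [12,13,6,9,1,15,16,4]
15=15: mid=6
16>15: swap(6,7), hi=6 ⇒ [12,13,6,9,1,15,4,16]
4<15: swap(5,6), lo=6 mid=7 ⇒ [12,13,6,9,1,4,15,16]
done. lo=6 hi=6; v=[12,13,6,9,1,4,15,16]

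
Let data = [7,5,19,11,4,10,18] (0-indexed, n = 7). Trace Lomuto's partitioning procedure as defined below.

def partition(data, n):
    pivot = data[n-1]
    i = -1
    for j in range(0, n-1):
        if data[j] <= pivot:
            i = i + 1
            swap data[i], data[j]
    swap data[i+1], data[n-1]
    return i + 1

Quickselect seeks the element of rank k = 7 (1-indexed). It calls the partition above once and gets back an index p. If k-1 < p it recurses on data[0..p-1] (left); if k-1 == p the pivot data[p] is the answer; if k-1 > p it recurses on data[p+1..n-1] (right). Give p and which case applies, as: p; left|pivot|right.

pivot=18, i=-1
j=0: 7≤18, i=0, swap(0,0) ⇒ [7,5,19,11,4,10,18]
j=1: 5≤18, i=1, swap(1,1) ⇒ [7,5,19,11,4,10,18]
j=2: 19>18, skip
j=3: 11≤18, i=2, swap(2,3) ⇒ [7,5,11,19,4,10,18]
j=4: 4≤18, i=3, swap(3,4) ⇒ [7,5,11,4,19,10,18]
j=5: 10≤18, i=4, swap(4,5) ⇒ [7,5,11,4,10,19,18]
swap(5,6) ⇒ [7,5,11,4,10,18,19]; return 5
p = 5; k-1 = 6 > 5 ⇒ right

5; right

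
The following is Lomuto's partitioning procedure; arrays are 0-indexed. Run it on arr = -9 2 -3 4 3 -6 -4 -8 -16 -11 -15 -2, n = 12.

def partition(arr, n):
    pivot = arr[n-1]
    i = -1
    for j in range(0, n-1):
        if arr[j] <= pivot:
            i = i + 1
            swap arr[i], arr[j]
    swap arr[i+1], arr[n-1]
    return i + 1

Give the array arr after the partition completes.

-9 -3 -6 -4 -8 -16 -11 -15 -2 4 3 2

pivot = arr[11] = -2; i = -1
j=0: arr[0]=-9 ≤ -2 → i=0, swap arr[0],arr[0] (no change) → -9 2 -3 4 3 -6 -4 -8 -16 -11 -15 -2
j=1: arr[1]=2 > -2 → no swap
j=2: arr[2]=-3 ≤ -2 → i=1, swap arr[1],arr[2] → -9 -3 2 4 3 -6 -4 -8 -16 -11 -15 -2
j=3: arr[3]=4 > -2 → no swap
j=4: arr[4]=3 > -2 → no swap
j=5: arr[5]=-6 ≤ -2 → i=2, swap arr[2],arr[5] → -9 -3 -6 4 3 2 -4 -8 -16 -11 -15 -2
j=6: arr[6]=-4 ≤ -2 → i=3, swap arr[3],arr[6] → -9 -3 -6 -4 3 2 4 -8 -16 -11 -15 -2
j=7: arr[7]=-8 ≤ -2 → i=4, swap arr[4],arr[7] → -9 -3 -6 -4 -8 2 4 3 -16 -11 -15 -2
j=8: arr[8]=-16 ≤ -2 → i=5, swap arr[5],arr[8] → -9 -3 -6 -4 -8 -16 4 3 2 -11 -15 -2
j=9: arr[9]=-11 ≤ -2 → i=6, swap arr[6],arr[9] → -9 -3 -6 -4 -8 -16 -11 3 2 4 -15 -2
j=10: arr[10]=-15 ≤ -2 → i=7, swap arr[7],arr[10] → -9 -3 -6 -4 -8 -16 -11 -15 2 4 3 -2
final swap arr[8],arr[11] → -9 -3 -6 -4 -8 -16 -11 -15 -2 4 3 2; return 8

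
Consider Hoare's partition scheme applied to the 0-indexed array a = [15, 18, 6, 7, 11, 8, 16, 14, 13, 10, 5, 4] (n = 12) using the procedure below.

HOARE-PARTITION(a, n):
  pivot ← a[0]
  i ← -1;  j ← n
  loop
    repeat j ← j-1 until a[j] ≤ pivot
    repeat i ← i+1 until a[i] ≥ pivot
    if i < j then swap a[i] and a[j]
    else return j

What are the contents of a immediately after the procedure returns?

pivot=15
j stops at 11 (4), i stops at 0 (15); swap ⇒ [4, 18, 6, 7, 11, 8, 16, 14, 13, 10, 5, 15]
j stops at 10 (5), i stops at 1 (18); swap ⇒ [4, 5, 6, 7, 11, 8, 16, 14, 13, 10, 18, 15]
j stops at 9 (10), i stops at 6 (16); swap ⇒ [4, 5, 6, 7, 11, 8, 10, 14, 13, 16, 18, 15]
j stops at 8, i stops at 9; i≥j ⇒ return 8. a=[4, 5, 6, 7, 11, 8, 10, 14, 13, 16, 18, 15]

[4, 5, 6, 7, 11, 8, 10, 14, 13, 16, 18, 15]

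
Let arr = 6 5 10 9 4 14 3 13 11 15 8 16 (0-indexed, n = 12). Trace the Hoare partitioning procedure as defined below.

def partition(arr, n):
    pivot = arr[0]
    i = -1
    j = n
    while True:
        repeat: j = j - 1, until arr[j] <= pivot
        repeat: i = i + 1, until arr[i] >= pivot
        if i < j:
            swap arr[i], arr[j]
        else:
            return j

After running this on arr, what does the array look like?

3 5 4 9 10 14 6 13 11 15 8 16

pivot = arr[0] = 6; i = -1, j = 12
j→6 (arr[6]=3≤6), i→0 (arr[0]=6≥6); i<j, swap → 3 5 10 9 4 14 6 13 11 15 8 16
j→4 (arr[4]=4≤6), i→2 (arr[2]=10≥6); i<j, swap → 3 5 4 9 10 14 6 13 11 15 8 16
j→2, i→3; i≥j, return j=2. arr = 3 5 4 9 10 14 6 13 11 15 8 16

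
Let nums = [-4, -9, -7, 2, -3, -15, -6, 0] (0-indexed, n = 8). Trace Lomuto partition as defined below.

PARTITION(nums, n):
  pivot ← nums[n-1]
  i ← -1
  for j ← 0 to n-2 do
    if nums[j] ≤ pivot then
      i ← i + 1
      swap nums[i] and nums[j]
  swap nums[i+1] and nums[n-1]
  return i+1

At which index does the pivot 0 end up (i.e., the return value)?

6

pivot = nums[7] = 0; i = -1
j=0: nums[0]=-4 ≤ 0 → i=0, swap nums[0],nums[0] (no change) → [-4, -9, -7, 2, -3, -15, -6, 0]
j=1: nums[1]=-9 ≤ 0 → i=1, swap nums[1],nums[1] (no change) → [-4, -9, -7, 2, -3, -15, -6, 0]
j=2: nums[2]=-7 ≤ 0 → i=2, swap nums[2],nums[2] (no change) → [-4, -9, -7, 2, -3, -15, -6, 0]
j=3: nums[3]=2 > 0 → no swap
j=4: nums[4]=-3 ≤ 0 → i=3, swap nums[3],nums[4] → [-4, -9, -7, -3, 2, -15, -6, 0]
j=5: nums[5]=-15 ≤ 0 → i=4, swap nums[4],nums[5] → [-4, -9, -7, -3, -15, 2, -6, 0]
j=6: nums[6]=-6 ≤ 0 → i=5, swap nums[5],nums[6] → [-4, -9, -7, -3, -15, -6, 2, 0]
final swap nums[6],nums[7] → [-4, -9, -7, -3, -15, -6, 0, 2]; return 6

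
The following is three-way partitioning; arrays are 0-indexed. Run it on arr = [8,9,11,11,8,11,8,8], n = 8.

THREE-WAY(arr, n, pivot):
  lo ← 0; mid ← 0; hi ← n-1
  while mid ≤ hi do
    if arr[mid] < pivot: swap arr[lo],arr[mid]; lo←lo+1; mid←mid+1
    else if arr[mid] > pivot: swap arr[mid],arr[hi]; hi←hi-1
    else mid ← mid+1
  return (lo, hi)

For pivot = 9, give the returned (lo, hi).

lo=0 mid=0 hi=7
8<9: swap(0,0), lo=1 mid=1 ⇒ [8,9,11,11,8,11,8,8]
9=9: mid=2
11>9: swap(2,7), hi=6 ⇒ [8,9,8,11,8,11,8,11]
8<9: swap(1,2), lo=2 mid=3 ⇒ [8,8,9,11,8,11,8,11]
11>9: swap(3,6), hi=5 ⇒ [8,8,9,8,8,11,11,11]
8<9: swap(2,3), lo=3 mid=4 ⇒ [8,8,8,9,8,11,11,11]
8<9: swap(3,4), lo=4 mid=5 ⇒ [8,8,8,8,9,11,11,11]
11>9: swap(5,5), hi=4 ⇒ [8,8,8,8,9,11,11,11]
done. lo=4 hi=4; arr=[8,8,8,8,9,11,11,11]

(4, 4)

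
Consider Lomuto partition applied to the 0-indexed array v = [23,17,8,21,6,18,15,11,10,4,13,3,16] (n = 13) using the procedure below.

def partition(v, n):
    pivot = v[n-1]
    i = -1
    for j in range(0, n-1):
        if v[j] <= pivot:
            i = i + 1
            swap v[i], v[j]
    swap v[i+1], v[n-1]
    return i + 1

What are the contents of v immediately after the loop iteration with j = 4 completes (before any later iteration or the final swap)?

[8,6,23,21,17,18,15,11,10,4,13,3,16]

pivot = v[12] = 16; i = -1
j=0: v[0]=23 > 16 → no swap
j=1: v[1]=17 > 16 → no swap
j=2: v[2]=8 ≤ 16 → i=0, swap v[0],v[2] → [8,17,23,21,6,18,15,11,10,4,13,3,16]
j=3: v[3]=21 > 16 → no swap
j=4: v[4]=6 ≤ 16 → i=1, swap v[1],v[4] → [8,6,23,21,17,18,15,11,10,4,13,3,16]
(after j=4) v = [8,6,23,21,17,18,15,11,10,4,13,3,16]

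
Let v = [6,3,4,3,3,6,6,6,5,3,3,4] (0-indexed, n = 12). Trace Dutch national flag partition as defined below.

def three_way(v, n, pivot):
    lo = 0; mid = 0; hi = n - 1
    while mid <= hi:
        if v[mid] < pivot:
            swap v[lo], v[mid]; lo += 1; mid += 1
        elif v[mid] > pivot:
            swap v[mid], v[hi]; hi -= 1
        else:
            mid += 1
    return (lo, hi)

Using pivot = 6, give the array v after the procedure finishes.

[3,4,3,3,5,3,3,4,6,6,6,6]

lo=0 mid=0 hi=11
6=6: mid=1
3<6: swap(0,1), lo=1 mid=2 ⇒ [3,6,4,3,3,6,6,6,5,3,3,4]
4<6: swap(1,2), lo=2 mid=3 ⇒ [3,4,6,3,3,6,6,6,5,3,3,4]
3<6: swap(2,3), lo=3 mid=4 ⇒ [3,4,3,6,3,6,6,6,5,3,3,4]
3<6: swap(3,4), lo=4 mid=5 ⇒ [3,4,3,3,6,6,6,6,5,3,3,4]
6=6: mid=6
6=6: mid=7
6=6: mid=8
5<6: swap(4,8), lo=5 mid=9 ⇒ [3,4,3,3,5,6,6,6,6,3,3,4]
3<6: swap(5,9), lo=6 mid=10 ⇒ [3,4,3,3,5,3,6,6,6,6,3,4]
3<6: swap(6,10), lo=7 mid=11 ⇒ [3,4,3,3,5,3,3,6,6,6,6,4]
4<6: swap(7,11), lo=8 mid=12 ⇒ [3,4,3,3,5,3,3,4,6,6,6,6]
done. lo=8 hi=11; v=[3,4,3,3,5,3,3,4,6,6,6,6]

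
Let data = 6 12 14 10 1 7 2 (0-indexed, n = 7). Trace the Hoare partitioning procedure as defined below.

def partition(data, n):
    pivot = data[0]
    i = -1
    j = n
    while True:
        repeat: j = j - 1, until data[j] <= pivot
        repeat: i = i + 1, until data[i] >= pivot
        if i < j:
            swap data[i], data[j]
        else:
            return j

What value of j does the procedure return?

pivot=6
j stops at 6 (2), i stops at 0 (6); swap ⇒ 2 12 14 10 1 7 6
j stops at 4 (1), i stops at 1 (12); swap ⇒ 2 1 14 10 12 7 6
j stops at 1, i stops at 2; i≥j ⇒ return 1. data=2 1 14 10 12 7 6

1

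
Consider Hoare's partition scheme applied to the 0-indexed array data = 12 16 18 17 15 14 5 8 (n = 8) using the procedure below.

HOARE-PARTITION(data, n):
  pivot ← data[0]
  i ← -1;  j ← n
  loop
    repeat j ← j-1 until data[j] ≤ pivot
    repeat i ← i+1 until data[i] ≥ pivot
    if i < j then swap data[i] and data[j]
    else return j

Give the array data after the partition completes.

8 5 18 17 15 14 16 12

pivot = data[0] = 12; i = -1, j = 8
j→7 (data[7]=8≤12), i→0 (data[0]=12≥12); i<j, swap → 8 16 18 17 15 14 5 12
j→6 (data[6]=5≤12), i→1 (data[1]=16≥12); i<j, swap → 8 5 18 17 15 14 16 12
j→1, i→2; i≥j, return j=1. data = 8 5 18 17 15 14 16 12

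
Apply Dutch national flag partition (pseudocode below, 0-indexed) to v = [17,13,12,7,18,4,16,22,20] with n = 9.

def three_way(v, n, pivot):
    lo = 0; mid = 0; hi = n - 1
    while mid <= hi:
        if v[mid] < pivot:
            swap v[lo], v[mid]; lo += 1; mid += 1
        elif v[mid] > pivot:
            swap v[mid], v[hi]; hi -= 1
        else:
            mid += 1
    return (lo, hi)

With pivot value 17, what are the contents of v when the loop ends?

[13,12,7,16,4,17,22,20,18]

lo=0 mid=0 hi=8
17=17: mid=1
13<17: swap(0,1), lo=1 mid=2 ⇒ [13,17,12,7,18,4,16,22,20]
12<17: swap(1,2), lo=2 mid=3 ⇒ [13,12,17,7,18,4,16,22,20]
7<17: swap(2,3), lo=3 mid=4 ⇒ [13,12,7,17,18,4,16,22,20]
18>17: swap(4,8), hi=7 ⇒ [13,12,7,17,20,4,16,22,18]
20>17: swap(4,7), hi=6 ⇒ [13,12,7,17,22,4,16,20,18]
22>17: swap(4,6), hi=5 ⇒ [13,12,7,17,16,4,22,20,18]
16<17: swap(3,4), lo=4 mid=5 ⇒ [13,12,7,16,17,4,22,20,18]
4<17: swap(4,5), lo=5 mid=6 ⇒ [13,12,7,16,4,17,22,20,18]
done. lo=5 hi=5; v=[13,12,7,16,4,17,22,20,18]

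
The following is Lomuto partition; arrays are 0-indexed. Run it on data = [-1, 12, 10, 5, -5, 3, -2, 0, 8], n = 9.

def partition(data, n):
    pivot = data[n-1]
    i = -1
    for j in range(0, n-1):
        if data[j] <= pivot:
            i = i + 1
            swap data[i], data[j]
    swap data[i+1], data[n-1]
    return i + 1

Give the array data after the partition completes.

[-1, 5, -5, 3, -2, 0, 8, 12, 10]

pivot = data[8] = 8; i = -1
j=0: data[0]=-1 ≤ 8 → i=0, swap data[0],data[0] (no change) → [-1, 12, 10, 5, -5, 3, -2, 0, 8]
j=1: data[1]=12 > 8 → no swap
j=2: data[2]=10 > 8 → no swap
j=3: data[3]=5 ≤ 8 → i=1, swap data[1],data[3] → [-1, 5, 10, 12, -5, 3, -2, 0, 8]
j=4: data[4]=-5 ≤ 8 → i=2, swap data[2],data[4] → [-1, 5, -5, 12, 10, 3, -2, 0, 8]
j=5: data[5]=3 ≤ 8 → i=3, swap data[3],data[5] → [-1, 5, -5, 3, 10, 12, -2, 0, 8]
j=6: data[6]=-2 ≤ 8 → i=4, swap data[4],data[6] → [-1, 5, -5, 3, -2, 12, 10, 0, 8]
j=7: data[7]=0 ≤ 8 → i=5, swap data[5],data[7] → [-1, 5, -5, 3, -2, 0, 10, 12, 8]
final swap data[6],data[8] → [-1, 5, -5, 3, -2, 0, 8, 12, 10]; return 6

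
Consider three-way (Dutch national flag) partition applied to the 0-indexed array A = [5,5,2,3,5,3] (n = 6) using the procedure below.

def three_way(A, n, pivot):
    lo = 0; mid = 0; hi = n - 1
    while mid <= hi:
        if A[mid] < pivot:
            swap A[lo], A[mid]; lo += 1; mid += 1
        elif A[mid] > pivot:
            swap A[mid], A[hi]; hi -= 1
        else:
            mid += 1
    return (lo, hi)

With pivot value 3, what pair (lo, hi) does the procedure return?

lo=0 mid=0 hi=5
5>3: swap(0,5), hi=4 ⇒ [3,5,2,3,5,5]
3=3: mid=1
5>3: swap(1,4), hi=3 ⇒ [3,5,2,3,5,5]
5>3: swap(1,3), hi=2 ⇒ [3,3,2,5,5,5]
3=3: mid=2
2<3: swap(0,2), lo=1 mid=3 ⇒ [2,3,3,5,5,5]
done. lo=1 hi=2; A=[2,3,3,5,5,5]

(1, 2)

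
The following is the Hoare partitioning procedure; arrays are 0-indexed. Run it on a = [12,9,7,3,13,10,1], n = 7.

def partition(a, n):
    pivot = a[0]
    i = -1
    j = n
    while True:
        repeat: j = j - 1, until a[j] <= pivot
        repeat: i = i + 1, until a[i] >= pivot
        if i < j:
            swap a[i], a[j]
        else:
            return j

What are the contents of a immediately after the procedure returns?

[1,9,7,3,10,13,12]

pivot = a[0] = 12; i = -1, j = 7
j→6 (a[6]=1≤12), i→0 (a[0]=12≥12); i<j, swap → [1,9,7,3,13,10,12]
j→5 (a[5]=10≤12), i→4 (a[4]=13≥12); i<j, swap → [1,9,7,3,10,13,12]
j→4, i→5; i≥j, return j=4. a = [1,9,7,3,10,13,12]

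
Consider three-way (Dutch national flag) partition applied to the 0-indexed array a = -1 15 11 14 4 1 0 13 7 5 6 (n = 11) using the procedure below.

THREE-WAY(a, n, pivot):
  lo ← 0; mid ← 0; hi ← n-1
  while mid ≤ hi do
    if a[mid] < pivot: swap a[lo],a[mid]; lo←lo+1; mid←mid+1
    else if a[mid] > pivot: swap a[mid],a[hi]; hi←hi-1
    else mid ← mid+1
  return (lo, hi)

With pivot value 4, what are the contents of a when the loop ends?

lo=0 mid=0 hi=10
-1<4: swap(0,0), lo=1 mid=1 ⇒ -1 15 11 14 4 1 0 13 7 5 6
15>4: swap(1,10), hi=9 ⇒ -1 6 11 14 4 1 0 13 7 5 15
6>4: swap(1,9), hi=8 ⇒ -1 5 11 14 4 1 0 13 7 6 15
5>4: swap(1,8), hi=7 ⇒ -1 7 11 14 4 1 0 13 5 6 15
7>4: swap(1,7), hi=6 ⇒ -1 13 11 14 4 1 0 7 5 6 15
13>4: swap(1,6), hi=5 ⇒ -1 0 11 14 4 1 13 7 5 6 15
0<4: swap(1,1), lo=2 mid=2 ⇒ -1 0 11 14 4 1 13 7 5 6 15
11>4: swap(2,5), hi=4 ⇒ -1 0 1 14 4 11 13 7 5 6 15
1<4: swap(2,2), lo=3 mid=3 ⇒ -1 0 1 14 4 11 13 7 5 6 15
14>4: swap(3,4), hi=3 ⇒ -1 0 1 4 14 11 13 7 5 6 15
4=4: mid=4
done. lo=3 hi=3; a=-1 0 1 4 14 11 13 7 5 6 15

-1 0 1 4 14 11 13 7 5 6 15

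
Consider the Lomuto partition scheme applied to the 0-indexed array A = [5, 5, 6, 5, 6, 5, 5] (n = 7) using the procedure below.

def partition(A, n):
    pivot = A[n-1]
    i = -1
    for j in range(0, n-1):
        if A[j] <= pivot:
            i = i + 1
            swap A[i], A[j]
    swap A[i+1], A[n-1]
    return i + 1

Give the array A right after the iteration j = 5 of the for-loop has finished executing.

[5, 5, 5, 5, 6, 6, 5]

pivot = A[6] = 5; i = -1
j=0: A[0]=5 ≤ 5 → i=0, swap A[0],A[0] (no change) → [5, 5, 6, 5, 6, 5, 5]
j=1: A[1]=5 ≤ 5 → i=1, swap A[1],A[1] (no change) → [5, 5, 6, 5, 6, 5, 5]
j=2: A[2]=6 > 5 → no swap
j=3: A[3]=5 ≤ 5 → i=2, swap A[2],A[3] → [5, 5, 5, 6, 6, 5, 5]
j=4: A[4]=6 > 5 → no swap
j=5: A[5]=5 ≤ 5 → i=3, swap A[3],A[5] → [5, 5, 5, 5, 6, 6, 5]
(after j=5) A = [5, 5, 5, 5, 6, 6, 5]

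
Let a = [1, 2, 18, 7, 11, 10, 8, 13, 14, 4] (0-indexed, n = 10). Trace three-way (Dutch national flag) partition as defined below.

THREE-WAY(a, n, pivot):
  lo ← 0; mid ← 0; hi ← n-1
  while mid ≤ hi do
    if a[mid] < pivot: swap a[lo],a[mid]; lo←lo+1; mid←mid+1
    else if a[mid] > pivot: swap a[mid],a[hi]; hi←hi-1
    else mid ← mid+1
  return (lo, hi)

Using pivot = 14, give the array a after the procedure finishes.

[1, 2, 4, 7, 11, 10, 8, 13, 14, 18]

pivot = 14; lo=0, mid=0, hi=9
a[mid]=1<14: swap a[0],a[0]; lo=1,mid=1 → [1, 2, 18, 7, 11, 10, 8, 13, 14, 4]
a[mid]=2<14: swap a[1],a[1]; lo=2,mid=2 → [1, 2, 18, 7, 11, 10, 8, 13, 14, 4]
a[mid]=18>14: swap a[2],a[9]; hi=8 → [1, 2, 4, 7, 11, 10, 8, 13, 14, 18]
a[mid]=4<14: swap a[2],a[2]; lo=3,mid=3 → [1, 2, 4, 7, 11, 10, 8, 13, 14, 18]
a[mid]=7<14: swap a[3],a[3]; lo=4,mid=4 → [1, 2, 4, 7, 11, 10, 8, 13, 14, 18]
a[mid]=11<14: swap a[4],a[4]; lo=5,mid=5 → [1, 2, 4, 7, 11, 10, 8, 13, 14, 18]
a[mid]=10<14: swap a[5],a[5]; lo=6,mid=6 → [1, 2, 4, 7, 11, 10, 8, 13, 14, 18]
a[mid]=8<14: swap a[6],a[6]; lo=7,mid=7 → [1, 2, 4, 7, 11, 10, 8, 13, 14, 18]
a[mid]=13<14: swap a[7],a[7]; lo=8,mid=8 → [1, 2, 4, 7, 11, 10, 8, 13, 14, 18]
a[mid]=14=14: mid=9
end: lo=8, hi=8; a = [1, 2, 4, 7, 11, 10, 8, 13, 14, 18]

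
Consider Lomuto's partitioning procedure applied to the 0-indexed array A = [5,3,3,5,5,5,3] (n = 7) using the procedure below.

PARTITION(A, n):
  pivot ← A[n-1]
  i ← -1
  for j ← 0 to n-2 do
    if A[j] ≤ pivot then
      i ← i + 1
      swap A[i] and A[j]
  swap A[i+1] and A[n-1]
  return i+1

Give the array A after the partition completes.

[3,3,3,5,5,5,5]

pivot = A[6] = 3; i = -1
j=0: A[0]=5 > 3 → no swap
j=1: A[1]=3 ≤ 3 → i=0, swap A[0],A[1] → [3,5,3,5,5,5,3]
j=2: A[2]=3 ≤ 3 → i=1, swap A[1],A[2] → [3,3,5,5,5,5,3]
j=3: A[3]=5 > 3 → no swap
j=4: A[4]=5 > 3 → no swap
j=5: A[5]=5 > 3 → no swap
final swap A[2],A[6] → [3,3,3,5,5,5,5]; return 2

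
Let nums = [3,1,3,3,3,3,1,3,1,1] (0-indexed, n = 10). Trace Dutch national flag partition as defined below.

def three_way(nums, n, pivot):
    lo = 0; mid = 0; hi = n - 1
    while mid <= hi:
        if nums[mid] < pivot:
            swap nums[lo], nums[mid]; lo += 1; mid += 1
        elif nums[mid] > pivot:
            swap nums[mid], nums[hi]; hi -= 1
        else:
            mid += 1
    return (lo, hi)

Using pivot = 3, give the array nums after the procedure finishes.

[1,1,1,1,3,3,3,3,3,3]

lo=0 mid=0 hi=9
3=3: mid=1
1<3: swap(0,1), lo=1 mid=2 ⇒ [1,3,3,3,3,3,1,3,1,1]
3=3: mid=3
3=3: mid=4
3=3: mid=5
3=3: mid=6
1<3: swap(1,6), lo=2 mid=7 ⇒ [1,1,3,3,3,3,3,3,1,1]
3=3: mid=8
1<3: swap(2,8), lo=3 mid=9 ⇒ [1,1,1,3,3,3,3,3,3,1]
1<3: swap(3,9), lo=4 mid=10 ⇒ [1,1,1,1,3,3,3,3,3,3]
done. lo=4 hi=9; nums=[1,1,1,1,3,3,3,3,3,3]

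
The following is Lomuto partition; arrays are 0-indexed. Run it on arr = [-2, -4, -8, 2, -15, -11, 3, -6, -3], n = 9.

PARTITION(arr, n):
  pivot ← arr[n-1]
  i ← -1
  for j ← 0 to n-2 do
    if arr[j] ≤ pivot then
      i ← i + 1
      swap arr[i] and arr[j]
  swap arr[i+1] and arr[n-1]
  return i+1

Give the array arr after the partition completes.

[-4, -8, -15, -11, -6, -3, 3, -2, 2]

pivot = arr[8] = -3; i = -1
j=0: arr[0]=-2 > -3 → no swap
j=1: arr[1]=-4 ≤ -3 → i=0, swap arr[0],arr[1] → [-4, -2, -8, 2, -15, -11, 3, -6, -3]
j=2: arr[2]=-8 ≤ -3 → i=1, swap arr[1],arr[2] → [-4, -8, -2, 2, -15, -11, 3, -6, -3]
j=3: arr[3]=2 > -3 → no swap
j=4: arr[4]=-15 ≤ -3 → i=2, swap arr[2],arr[4] → [-4, -8, -15, 2, -2, -11, 3, -6, -3]
j=5: arr[5]=-11 ≤ -3 → i=3, swap arr[3],arr[5] → [-4, -8, -15, -11, -2, 2, 3, -6, -3]
j=6: arr[6]=3 > -3 → no swap
j=7: arr[7]=-6 ≤ -3 → i=4, swap arr[4],arr[7] → [-4, -8, -15, -11, -6, 2, 3, -2, -3]
final swap arr[5],arr[8] → [-4, -8, -15, -11, -6, -3, 3, -2, 2]; return 5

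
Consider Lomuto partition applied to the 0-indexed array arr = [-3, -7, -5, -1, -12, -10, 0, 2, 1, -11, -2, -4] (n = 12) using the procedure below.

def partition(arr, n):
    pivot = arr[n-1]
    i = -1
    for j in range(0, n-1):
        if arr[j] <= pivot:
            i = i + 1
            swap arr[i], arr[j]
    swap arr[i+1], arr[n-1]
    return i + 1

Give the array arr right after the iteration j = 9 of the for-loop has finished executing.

[-7, -5, -12, -10, -11, -1, 0, 2, 1, -3, -2, -4]

pivot = arr[11] = -4; i = -1
j=0: arr[0]=-3 > -4 → no swap
j=1: arr[1]=-7 ≤ -4 → i=0, swap arr[0],arr[1] → [-7, -3, -5, -1, -12, -10, 0, 2, 1, -11, -2, -4]
j=2: arr[2]=-5 ≤ -4 → i=1, swap arr[1],arr[2] → [-7, -5, -3, -1, -12, -10, 0, 2, 1, -11, -2, -4]
j=3: arr[3]=-1 > -4 → no swap
j=4: arr[4]=-12 ≤ -4 → i=2, swap arr[2],arr[4] → [-7, -5, -12, -1, -3, -10, 0, 2, 1, -11, -2, -4]
j=5: arr[5]=-10 ≤ -4 → i=3, swap arr[3],arr[5] → [-7, -5, -12, -10, -3, -1, 0, 2, 1, -11, -2, -4]
j=6: arr[6]=0 > -4 → no swap
j=7: arr[7]=2 > -4 → no swap
j=8: arr[8]=1 > -4 → no swap
j=9: arr[9]=-11 ≤ -4 → i=4, swap arr[4],arr[9] → [-7, -5, -12, -10, -11, -1, 0, 2, 1, -3, -2, -4]
(after j=9) arr = [-7, -5, -12, -10, -11, -1, 0, 2, 1, -3, -2, -4]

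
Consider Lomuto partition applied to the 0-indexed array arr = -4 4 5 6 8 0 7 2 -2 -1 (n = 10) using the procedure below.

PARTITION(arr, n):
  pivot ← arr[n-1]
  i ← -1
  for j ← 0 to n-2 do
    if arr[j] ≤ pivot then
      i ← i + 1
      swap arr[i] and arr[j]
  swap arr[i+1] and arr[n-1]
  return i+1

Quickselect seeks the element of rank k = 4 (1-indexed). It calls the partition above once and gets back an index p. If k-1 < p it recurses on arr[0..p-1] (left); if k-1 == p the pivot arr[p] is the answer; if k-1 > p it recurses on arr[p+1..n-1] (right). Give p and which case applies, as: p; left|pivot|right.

pivot = arr[9] = -1; i = -1
j=0: arr[0]=-4 ≤ -1 → i=0, swap arr[0],arr[0] (no change) → -4 4 5 6 8 0 7 2 -2 -1
j=1: arr[1]=4 > -1 → no swap
j=2: arr[2]=5 > -1 → no swap
j=3: arr[3]=6 > -1 → no swap
j=4: arr[4]=8 > -1 → no swap
j=5: arr[5]=0 > -1 → no swap
j=6: arr[6]=7 > -1 → no swap
j=7: arr[7]=2 > -1 → no swap
j=8: arr[8]=-2 ≤ -1 → i=1, swap arr[1],arr[8] → -4 -2 5 6 8 0 7 2 4 -1
final swap arr[2],arr[9] → -4 -2 -1 6 8 0 7 2 4 5; return 2
p = 2; k-1 = 3 > 2 ⇒ right

2; right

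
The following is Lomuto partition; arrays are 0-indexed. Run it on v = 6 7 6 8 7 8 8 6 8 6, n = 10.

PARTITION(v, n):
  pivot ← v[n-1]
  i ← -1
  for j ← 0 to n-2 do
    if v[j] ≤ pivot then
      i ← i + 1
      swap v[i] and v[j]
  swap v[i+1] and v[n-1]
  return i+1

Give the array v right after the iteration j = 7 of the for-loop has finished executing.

pivot = v[9] = 6; i = -1
j=0: v[0]=6 ≤ 6 → i=0, swap v[0],v[0] (no change) → 6 7 6 8 7 8 8 6 8 6
j=1: v[1]=7 > 6 → no swap
j=2: v[2]=6 ≤ 6 → i=1, swap v[1],v[2] → 6 6 7 8 7 8 8 6 8 6
j=3: v[3]=8 > 6 → no swap
j=4: v[4]=7 > 6 → no swap
j=5: v[5]=8 > 6 → no swap
j=6: v[6]=8 > 6 → no swap
j=7: v[7]=6 ≤ 6 → i=2, swap v[2],v[7] → 6 6 6 8 7 8 8 7 8 6
(after j=7) v = 6 6 6 8 7 8 8 7 8 6

6 6 6 8 7 8 8 7 8 6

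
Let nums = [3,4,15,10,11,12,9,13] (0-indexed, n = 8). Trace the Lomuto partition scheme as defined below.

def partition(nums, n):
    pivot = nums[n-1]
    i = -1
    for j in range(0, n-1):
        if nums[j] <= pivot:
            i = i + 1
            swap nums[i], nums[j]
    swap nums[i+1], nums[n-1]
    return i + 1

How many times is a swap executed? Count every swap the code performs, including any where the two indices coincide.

pivot=13, i=-1
j=0: 3≤13, i=0, swap(0,0) ⇒ [3,4,15,10,11,12,9,13]
j=1: 4≤13, i=1, swap(1,1) ⇒ [3,4,15,10,11,12,9,13]
j=2: 15>13, skip
j=3: 10≤13, i=2, swap(2,3) ⇒ [3,4,10,15,11,12,9,13]
j=4: 11≤13, i=3, swap(3,4) ⇒ [3,4,10,11,15,12,9,13]
j=5: 12≤13, i=4, swap(4,5) ⇒ [3,4,10,11,12,15,9,13]
j=6: 9≤13, i=5, swap(5,6) ⇒ [3,4,10,11,12,9,15,13]
swap(6,7) ⇒ [3,4,10,11,12,9,13,15]; return 6

7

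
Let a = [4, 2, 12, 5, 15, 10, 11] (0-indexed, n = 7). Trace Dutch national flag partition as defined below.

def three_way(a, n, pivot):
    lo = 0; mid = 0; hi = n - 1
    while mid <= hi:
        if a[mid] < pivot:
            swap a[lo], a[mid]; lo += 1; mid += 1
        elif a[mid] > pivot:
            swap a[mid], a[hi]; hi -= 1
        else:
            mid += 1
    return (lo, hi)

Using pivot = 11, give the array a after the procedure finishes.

[4, 2, 5, 10, 11, 15, 12]

pivot = 11; lo=0, mid=0, hi=6
a[mid]=4<11: swap a[0],a[0]; lo=1,mid=1 → [4, 2, 12, 5, 15, 10, 11]
a[mid]=2<11: swap a[1],a[1]; lo=2,mid=2 → [4, 2, 12, 5, 15, 10, 11]
a[mid]=12>11: swap a[2],a[6]; hi=5 → [4, 2, 11, 5, 15, 10, 12]
a[mid]=11=11: mid=3
a[mid]=5<11: swap a[2],a[3]; lo=3,mid=4 → [4, 2, 5, 11, 15, 10, 12]
a[mid]=15>11: swap a[4],a[5]; hi=4 → [4, 2, 5, 11, 10, 15, 12]
a[mid]=10<11: swap a[3],a[4]; lo=4,mid=5 → [4, 2, 5, 10, 11, 15, 12]
end: lo=4, hi=4; a = [4, 2, 5, 10, 11, 15, 12]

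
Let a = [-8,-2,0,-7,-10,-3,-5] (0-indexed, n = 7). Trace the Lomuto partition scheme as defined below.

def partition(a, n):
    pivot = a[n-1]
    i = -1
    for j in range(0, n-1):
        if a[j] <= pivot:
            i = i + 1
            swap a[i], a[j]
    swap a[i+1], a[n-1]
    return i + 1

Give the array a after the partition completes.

[-8,-7,-10,-5,0,-3,-2]

pivot = a[6] = -5; i = -1
j=0: a[0]=-8 ≤ -5 → i=0, swap a[0],a[0] (no change) → [-8,-2,0,-7,-10,-3,-5]
j=1: a[1]=-2 > -5 → no swap
j=2: a[2]=0 > -5 → no swap
j=3: a[3]=-7 ≤ -5 → i=1, swap a[1],a[3] → [-8,-7,0,-2,-10,-3,-5]
j=4: a[4]=-10 ≤ -5 → i=2, swap a[2],a[4] → [-8,-7,-10,-2,0,-3,-5]
j=5: a[5]=-3 > -5 → no swap
final swap a[3],a[6] → [-8,-7,-10,-5,0,-3,-2]; return 3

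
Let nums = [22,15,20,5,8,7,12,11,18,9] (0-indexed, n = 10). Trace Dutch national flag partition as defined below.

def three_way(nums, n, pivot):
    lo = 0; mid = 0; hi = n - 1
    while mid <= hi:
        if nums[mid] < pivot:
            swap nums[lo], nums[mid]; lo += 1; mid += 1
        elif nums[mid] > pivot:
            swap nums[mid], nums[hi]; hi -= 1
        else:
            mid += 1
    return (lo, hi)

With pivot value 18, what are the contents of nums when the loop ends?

lo=0 mid=0 hi=9
22>18: swap(0,9), hi=8 ⇒ [9,15,20,5,8,7,12,11,18,22]
9<18: swap(0,0), lo=1 mid=1 ⇒ [9,15,20,5,8,7,12,11,18,22]
15<18: swap(1,1), lo=2 mid=2 ⇒ [9,15,20,5,8,7,12,11,18,22]
20>18: swap(2,8), hi=7 ⇒ [9,15,18,5,8,7,12,11,20,22]
18=18: mid=3
5<18: swap(2,3), lo=3 mid=4 ⇒ [9,15,5,18,8,7,12,11,20,22]
8<18: swap(3,4), lo=4 mid=5 ⇒ [9,15,5,8,18,7,12,11,20,22]
7<18: swap(4,5), lo=5 mid=6 ⇒ [9,15,5,8,7,18,12,11,20,22]
12<18: swap(5,6), lo=6 mid=7 ⇒ [9,15,5,8,7,12,18,11,20,22]
11<18: swap(6,7), lo=7 mid=8 ⇒ [9,15,5,8,7,12,11,18,20,22]
done. lo=7 hi=7; nums=[9,15,5,8,7,12,11,18,20,22]

[9,15,5,8,7,12,11,18,20,22]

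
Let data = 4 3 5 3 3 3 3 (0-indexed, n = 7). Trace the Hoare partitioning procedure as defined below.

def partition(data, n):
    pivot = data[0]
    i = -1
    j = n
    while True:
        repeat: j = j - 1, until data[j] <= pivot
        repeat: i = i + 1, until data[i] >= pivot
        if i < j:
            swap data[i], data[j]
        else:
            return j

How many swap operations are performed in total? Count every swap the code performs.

2

pivot=4
j stops at 6 (3), i stops at 0 (4); swap ⇒ 3 3 5 3 3 3 4
j stops at 5 (3), i stops at 2 (5); swap ⇒ 3 3 3 3 3 5 4
j stops at 4, i stops at 5; i≥j ⇒ return 4. data=3 3 3 3 3 5 4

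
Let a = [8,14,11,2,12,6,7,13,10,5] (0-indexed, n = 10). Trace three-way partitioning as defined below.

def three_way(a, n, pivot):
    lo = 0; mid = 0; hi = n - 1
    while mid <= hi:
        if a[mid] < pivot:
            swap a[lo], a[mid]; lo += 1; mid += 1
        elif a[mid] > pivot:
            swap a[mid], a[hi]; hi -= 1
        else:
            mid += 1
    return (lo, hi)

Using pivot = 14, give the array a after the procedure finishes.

[8,11,2,12,6,7,13,10,5,14]

pivot = 14; lo=0, mid=0, hi=9
a[mid]=8<14: swap a[0],a[0]; lo=1,mid=1 → [8,14,11,2,12,6,7,13,10,5]
a[mid]=14=14: mid=2
a[mid]=11<14: swap a[1],a[2]; lo=2,mid=3 → [8,11,14,2,12,6,7,13,10,5]
a[mid]=2<14: swap a[2],a[3]; lo=3,mid=4 → [8,11,2,14,12,6,7,13,10,5]
a[mid]=12<14: swap a[3],a[4]; lo=4,mid=5 → [8,11,2,12,14,6,7,13,10,5]
a[mid]=6<14: swap a[4],a[5]; lo=5,mid=6 → [8,11,2,12,6,14,7,13,10,5]
a[mid]=7<14: swap a[5],a[6]; lo=6,mid=7 → [8,11,2,12,6,7,14,13,10,5]
a[mid]=13<14: swap a[6],a[7]; lo=7,mid=8 → [8,11,2,12,6,7,13,14,10,5]
a[mid]=10<14: swap a[7],a[8]; lo=8,mid=9 → [8,11,2,12,6,7,13,10,14,5]
a[mid]=5<14: swap a[8],a[9]; lo=9,mid=10 → [8,11,2,12,6,7,13,10,5,14]
end: lo=9, hi=9; a = [8,11,2,12,6,7,13,10,5,14]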